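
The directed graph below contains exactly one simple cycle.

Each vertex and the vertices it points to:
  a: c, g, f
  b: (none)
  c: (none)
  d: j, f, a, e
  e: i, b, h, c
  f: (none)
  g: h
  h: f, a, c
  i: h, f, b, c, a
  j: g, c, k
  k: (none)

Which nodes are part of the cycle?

a, g, h

DFS with gray/black marking from g:
g gray
  h gray
    f gray
    f black
    a gray
      c gray
      c black
      a→g: g is gray → back edge
Back edge closes the cycle g → h → a → g; its vertices are {a, g, h}.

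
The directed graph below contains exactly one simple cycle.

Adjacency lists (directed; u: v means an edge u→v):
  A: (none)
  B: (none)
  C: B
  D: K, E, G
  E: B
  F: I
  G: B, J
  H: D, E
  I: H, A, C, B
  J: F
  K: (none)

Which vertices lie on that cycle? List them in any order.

D, F, G, H, I, J

DFS with gray/black marking from F:
F gray
  I gray
    H gray
      D gray
        K gray
        K black
        E gray
          B gray
          B black
        E black
        G gray
          G→B: B black — skip
          J gray
            J→F: F is gray → back edge
Back edge closes the cycle F → I → H → D → G → J → F; its vertices are {D, F, G, H, I, J}.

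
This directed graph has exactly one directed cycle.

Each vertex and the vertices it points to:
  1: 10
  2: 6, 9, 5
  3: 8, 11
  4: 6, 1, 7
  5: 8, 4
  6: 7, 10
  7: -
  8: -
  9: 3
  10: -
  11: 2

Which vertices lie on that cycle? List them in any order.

2, 3, 9, 11

DFS with gray/black marking from 2:
2 gray
  6 gray
    7 gray
    7 black
    10 gray
    10 black
  6 black
  9 gray
    3 gray
      8 gray
      8 black
      11 gray
        11→2: 2 is gray → back edge
Back edge closes the cycle 2 → 9 → 3 → 11 → 2; its vertices are {2, 3, 9, 11}.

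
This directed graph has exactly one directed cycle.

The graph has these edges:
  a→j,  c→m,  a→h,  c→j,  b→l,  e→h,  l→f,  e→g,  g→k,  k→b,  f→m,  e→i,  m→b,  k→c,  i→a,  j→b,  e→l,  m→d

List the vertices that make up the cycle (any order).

DFS with gray/black marking from l:
l gray
  f gray
    m gray
      d gray
      d black
      b gray
        b→l: l is gray → back edge
Back edge closes the cycle l → f → m → b → l; its vertices are {b, f, l, m}.

b, f, l, m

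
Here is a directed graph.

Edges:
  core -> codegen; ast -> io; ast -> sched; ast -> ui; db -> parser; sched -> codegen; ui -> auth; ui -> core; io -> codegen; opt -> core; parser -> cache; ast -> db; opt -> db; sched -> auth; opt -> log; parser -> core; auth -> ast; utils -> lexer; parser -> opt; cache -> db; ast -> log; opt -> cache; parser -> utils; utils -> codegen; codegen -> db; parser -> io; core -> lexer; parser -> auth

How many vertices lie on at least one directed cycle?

A vertex is on a directed cycle iff it belongs to a strongly connected component of size ≥ 2 (or has a self-loop).
The vertices on cycles are {db, io, ui, ast, opt, auth, core, cache, sched, utils, parser, codegen} — 12 in total.

12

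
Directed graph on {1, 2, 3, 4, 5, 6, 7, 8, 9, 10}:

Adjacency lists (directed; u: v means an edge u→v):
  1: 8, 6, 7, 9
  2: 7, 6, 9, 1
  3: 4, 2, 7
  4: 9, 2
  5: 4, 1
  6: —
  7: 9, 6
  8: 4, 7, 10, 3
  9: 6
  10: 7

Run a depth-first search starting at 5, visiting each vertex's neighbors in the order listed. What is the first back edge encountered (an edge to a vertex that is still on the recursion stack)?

8→4

DFS from 5 (visiting each vertex's neighbors in the order listed); mark gray on enter, black on exit:
5 gray
  4 gray
    9 gray
      6 gray
      6 black
    9 black
    2 gray
      7 gray
        7→9: 9 black — skip
        7→6: 6 black — skip
      7 black
      2→6: 6 black — skip
      2→9: 9 black — skip
      1 gray
        8 gray
          8→4: 4 is gray → back edge
First back edge: 8 → 4.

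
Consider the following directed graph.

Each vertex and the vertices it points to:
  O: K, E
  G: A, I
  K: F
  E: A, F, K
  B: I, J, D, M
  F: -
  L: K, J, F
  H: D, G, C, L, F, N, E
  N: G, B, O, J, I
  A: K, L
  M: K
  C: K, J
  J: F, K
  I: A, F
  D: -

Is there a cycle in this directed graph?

No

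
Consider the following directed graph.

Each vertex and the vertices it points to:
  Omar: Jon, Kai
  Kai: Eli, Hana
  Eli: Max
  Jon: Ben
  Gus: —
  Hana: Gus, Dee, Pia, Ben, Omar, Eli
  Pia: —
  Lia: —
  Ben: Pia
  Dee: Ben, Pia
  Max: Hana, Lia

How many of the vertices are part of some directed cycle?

A vertex is on a directed cycle iff it belongs to a strongly connected component of size ≥ 2 (or has a self-loop).
The vertices on cycles are {Eli, Kai, Max, Hana, Omar} — 5 in total.

5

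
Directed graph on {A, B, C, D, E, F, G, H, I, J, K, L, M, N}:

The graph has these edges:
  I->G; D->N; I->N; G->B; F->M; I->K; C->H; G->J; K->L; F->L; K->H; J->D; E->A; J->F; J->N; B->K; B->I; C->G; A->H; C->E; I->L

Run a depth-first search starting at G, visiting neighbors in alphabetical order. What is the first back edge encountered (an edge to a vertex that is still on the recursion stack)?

I->G

DFS from G (visiting neighbors in alphabetical order); mark gray on enter, black on exit:
G gray
  B gray
    I gray
      I→G: G is gray → back edge
First back edge: I → G.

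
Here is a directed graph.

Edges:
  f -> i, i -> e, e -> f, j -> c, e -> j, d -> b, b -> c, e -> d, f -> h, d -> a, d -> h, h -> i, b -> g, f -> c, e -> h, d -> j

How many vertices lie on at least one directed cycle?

5

A vertex is on a directed cycle iff it belongs to a strongly connected component of size ≥ 2 (or has a self-loop).
The vertices on cycles are {d, e, f, h, i} — 5 in total.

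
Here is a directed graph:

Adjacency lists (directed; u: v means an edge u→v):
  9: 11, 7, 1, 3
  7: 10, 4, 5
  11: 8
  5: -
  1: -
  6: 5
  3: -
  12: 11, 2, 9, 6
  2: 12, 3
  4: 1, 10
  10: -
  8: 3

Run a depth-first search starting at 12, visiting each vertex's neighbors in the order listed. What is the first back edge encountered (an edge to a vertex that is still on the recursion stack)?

DFS from 12 (visiting each vertex's neighbors in the order listed); mark gray on enter, black on exit:
12 gray
  11 gray
    8 gray
      3 gray
      3 black
    8 black
  11 black
  2 gray
    2→12: 12 is gray → back edge
First back edge: 2 → 12.

2->12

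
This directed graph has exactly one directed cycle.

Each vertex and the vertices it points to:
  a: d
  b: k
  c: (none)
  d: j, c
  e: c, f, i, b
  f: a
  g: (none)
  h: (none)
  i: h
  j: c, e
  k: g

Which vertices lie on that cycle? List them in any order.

a, d, e, f, j

DFS with gray/black marking from e:
e gray
  c gray
  c black
  f gray
    a gray
      d gray
        j gray
          j→c: c black — skip
          j→e: e is gray → back edge
Back edge closes the cycle e → f → a → d → j → e; its vertices are {a, d, e, f, j}.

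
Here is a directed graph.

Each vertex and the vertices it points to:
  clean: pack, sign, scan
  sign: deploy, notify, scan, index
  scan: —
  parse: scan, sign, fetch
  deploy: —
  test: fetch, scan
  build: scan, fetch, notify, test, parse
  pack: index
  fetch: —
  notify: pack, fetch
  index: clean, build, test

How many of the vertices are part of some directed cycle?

A vertex is on a directed cycle iff it belongs to a strongly connected component of size ≥ 2 (or has a self-loop).
The vertices on cycles are {pack, sign, build, clean, index, parse, notify} — 7 in total.

7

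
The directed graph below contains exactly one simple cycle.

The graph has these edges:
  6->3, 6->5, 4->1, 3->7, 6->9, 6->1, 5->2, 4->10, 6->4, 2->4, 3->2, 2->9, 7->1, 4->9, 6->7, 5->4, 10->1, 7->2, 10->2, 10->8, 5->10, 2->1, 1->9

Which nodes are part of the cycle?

2, 4, 10

DFS with gray/black marking from 4:
4 gray
  9 gray
  9 black
  1 gray
    1→9: 9 black — skip
  1 black
  10 gray
    10→1: 1 black — skip
    8 gray
    8 black
    2 gray
      2→9: 9 black — skip
      2→1: 1 black — skip
      2→4: 4 is gray → back edge
Back edge closes the cycle 4 → 10 → 2 → 4; its vertices are {2, 4, 10}.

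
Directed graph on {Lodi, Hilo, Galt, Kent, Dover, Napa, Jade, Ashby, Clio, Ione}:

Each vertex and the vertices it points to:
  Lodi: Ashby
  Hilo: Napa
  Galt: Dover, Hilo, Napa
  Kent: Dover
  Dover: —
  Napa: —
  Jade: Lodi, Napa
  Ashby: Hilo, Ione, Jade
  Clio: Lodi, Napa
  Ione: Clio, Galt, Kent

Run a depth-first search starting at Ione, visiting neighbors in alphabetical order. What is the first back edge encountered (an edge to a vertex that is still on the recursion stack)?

DFS from Ione (visiting neighbors in alphabetical order); mark gray on enter, black on exit:
Ione gray
  Clio gray
    Lodi gray
      Ashby gray
        Hilo gray
          Napa gray
          Napa black
        Hilo black
        Ashby→Ione: Ione is gray → back edge
First back edge: Ashby → Ione.

Ashby->Ione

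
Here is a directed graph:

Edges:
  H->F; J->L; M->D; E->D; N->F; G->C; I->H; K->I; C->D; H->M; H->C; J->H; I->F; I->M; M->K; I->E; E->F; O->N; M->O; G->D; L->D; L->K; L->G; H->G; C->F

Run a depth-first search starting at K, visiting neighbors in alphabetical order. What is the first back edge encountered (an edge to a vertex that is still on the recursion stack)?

M->K

DFS from K (visiting neighbors in alphabetical order); mark gray on enter, black on exit:
K gray
  I gray
    E gray
      D gray
      D black
      F gray
      F black
    E black
    I→F: F black — skip
    H gray
      C gray
        C→D: D black — skip
        C→F: F black — skip
      C black
      H→F: F black — skip
      G gray
        G→C: C black — skip
        G→D: D black — skip
      G black
      M gray
        M→D: D black — skip
        M→K: K is gray → back edge
First back edge: M → K.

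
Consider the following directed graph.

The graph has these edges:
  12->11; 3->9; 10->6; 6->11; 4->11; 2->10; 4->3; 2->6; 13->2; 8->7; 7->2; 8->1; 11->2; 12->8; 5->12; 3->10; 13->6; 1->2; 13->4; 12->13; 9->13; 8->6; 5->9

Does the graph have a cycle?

DFS with white/gray/black marking, starting from 2:
2 gray
  6 gray
    11 gray
      11→2: 2 is gray → back edge
Back edge found, so a cycle exists: 2 → 6 → 11 → 2.

Yes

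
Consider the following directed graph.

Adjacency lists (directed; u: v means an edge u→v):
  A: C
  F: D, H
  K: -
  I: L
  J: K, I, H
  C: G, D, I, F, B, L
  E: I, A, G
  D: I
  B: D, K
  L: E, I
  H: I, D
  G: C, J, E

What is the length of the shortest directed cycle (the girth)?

For each vertex v, BFS finds the shortest path from v back to v.
The shortest such closed walk is E → G → E, length 2.

2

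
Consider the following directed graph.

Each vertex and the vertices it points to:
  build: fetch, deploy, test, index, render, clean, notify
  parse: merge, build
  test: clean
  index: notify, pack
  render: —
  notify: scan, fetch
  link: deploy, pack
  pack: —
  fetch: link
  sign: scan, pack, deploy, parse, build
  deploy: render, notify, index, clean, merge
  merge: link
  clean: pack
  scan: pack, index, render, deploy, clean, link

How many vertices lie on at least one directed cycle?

7

A vertex is on a directed cycle iff it belongs to a strongly connected component of size ≥ 2 (or has a self-loop).
The vertices on cycles are {link, scan, fetch, index, merge, deploy, notify} — 7 in total.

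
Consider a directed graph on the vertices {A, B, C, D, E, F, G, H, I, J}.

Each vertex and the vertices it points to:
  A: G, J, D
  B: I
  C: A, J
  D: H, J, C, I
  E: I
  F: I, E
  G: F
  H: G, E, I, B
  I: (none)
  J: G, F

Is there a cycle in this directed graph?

Yes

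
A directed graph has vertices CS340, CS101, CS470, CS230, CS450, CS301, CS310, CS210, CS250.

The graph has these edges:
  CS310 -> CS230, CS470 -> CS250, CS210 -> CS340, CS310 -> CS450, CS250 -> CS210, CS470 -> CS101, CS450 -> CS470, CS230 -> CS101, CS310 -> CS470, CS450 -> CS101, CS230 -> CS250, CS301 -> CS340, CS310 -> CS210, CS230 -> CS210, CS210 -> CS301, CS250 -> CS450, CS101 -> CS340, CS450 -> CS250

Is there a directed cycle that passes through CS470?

CS470 is on a cycle iff CS470 can reach itself via ≥1 edge.
CS470 → CS250 → CS450 → CS470 — yes.

Yes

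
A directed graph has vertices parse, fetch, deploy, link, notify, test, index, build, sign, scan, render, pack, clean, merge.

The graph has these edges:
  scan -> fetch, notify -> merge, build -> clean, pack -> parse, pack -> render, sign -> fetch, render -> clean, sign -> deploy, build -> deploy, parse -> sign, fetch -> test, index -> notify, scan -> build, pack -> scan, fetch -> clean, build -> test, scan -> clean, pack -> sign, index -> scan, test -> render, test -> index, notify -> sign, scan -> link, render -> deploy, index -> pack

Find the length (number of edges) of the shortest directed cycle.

4

For each vertex v, BFS finds the shortest path from v back to v.
The shortest such closed walk is index → scan → fetch → test → index, length 4.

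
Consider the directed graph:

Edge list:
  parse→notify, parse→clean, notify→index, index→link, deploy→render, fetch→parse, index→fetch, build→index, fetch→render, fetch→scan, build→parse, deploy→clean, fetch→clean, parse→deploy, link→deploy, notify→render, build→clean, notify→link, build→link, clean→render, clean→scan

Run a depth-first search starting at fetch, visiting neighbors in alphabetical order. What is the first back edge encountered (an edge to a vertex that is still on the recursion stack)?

DFS from fetch (visiting neighbors in alphabetical order); mark gray on enter, black on exit:
fetch gray
  clean gray
    render gray
    render black
    scan gray
    scan black
  clean black
  parse gray
    parse→clean: clean black — skip
    deploy gray
      deploy→clean: clean black — skip
      deploy→render: render black — skip
    deploy black
    notify gray
      index gray
        index→fetch: fetch is gray → back edge
First back edge: index → fetch.

index→fetch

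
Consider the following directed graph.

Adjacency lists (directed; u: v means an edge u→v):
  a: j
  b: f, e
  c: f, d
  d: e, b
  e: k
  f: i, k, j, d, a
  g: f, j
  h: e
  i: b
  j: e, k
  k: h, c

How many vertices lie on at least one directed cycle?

A vertex is on a directed cycle iff it belongs to a strongly connected component of size ≥ 2 (or has a self-loop).
The vertices on cycles are {a, b, c, d, e, f, h, i, j, k} — 10 in total.

10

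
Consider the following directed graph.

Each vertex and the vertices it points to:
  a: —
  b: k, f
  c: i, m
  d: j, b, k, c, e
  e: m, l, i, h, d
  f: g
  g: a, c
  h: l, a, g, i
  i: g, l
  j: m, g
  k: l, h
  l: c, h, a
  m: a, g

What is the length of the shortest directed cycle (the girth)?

For each vertex v, BFS finds the shortest path from v back to v.
The shortest such closed walk is d → e → d, length 2.

2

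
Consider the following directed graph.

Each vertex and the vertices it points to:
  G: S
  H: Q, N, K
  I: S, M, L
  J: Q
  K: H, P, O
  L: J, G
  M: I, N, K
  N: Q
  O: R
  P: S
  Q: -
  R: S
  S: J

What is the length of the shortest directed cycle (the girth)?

2

For each vertex v, BFS finds the shortest path from v back to v.
The shortest such closed walk is M → I → M, length 2.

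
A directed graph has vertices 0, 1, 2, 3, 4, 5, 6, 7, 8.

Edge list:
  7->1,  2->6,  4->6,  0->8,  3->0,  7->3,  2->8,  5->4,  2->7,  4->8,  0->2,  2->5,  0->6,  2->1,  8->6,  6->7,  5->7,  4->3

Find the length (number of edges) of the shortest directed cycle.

4

For each vertex v, BFS finds the shortest path from v back to v.
The shortest such closed walk is 2 → 7 → 3 → 0 → 2, length 4.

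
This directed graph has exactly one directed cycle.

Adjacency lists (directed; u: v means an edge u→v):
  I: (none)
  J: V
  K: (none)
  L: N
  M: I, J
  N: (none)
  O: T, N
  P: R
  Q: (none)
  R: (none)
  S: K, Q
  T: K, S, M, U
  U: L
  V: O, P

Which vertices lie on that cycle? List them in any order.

J, M, O, T, V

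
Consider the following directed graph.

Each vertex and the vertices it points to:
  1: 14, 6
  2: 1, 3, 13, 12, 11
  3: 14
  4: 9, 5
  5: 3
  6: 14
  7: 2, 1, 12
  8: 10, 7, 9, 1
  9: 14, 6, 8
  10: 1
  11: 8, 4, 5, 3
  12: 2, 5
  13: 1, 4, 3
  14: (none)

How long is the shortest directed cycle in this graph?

2

For each vertex v, BFS finds the shortest path from v back to v.
The shortest such closed walk is 8 → 9 → 8, length 2.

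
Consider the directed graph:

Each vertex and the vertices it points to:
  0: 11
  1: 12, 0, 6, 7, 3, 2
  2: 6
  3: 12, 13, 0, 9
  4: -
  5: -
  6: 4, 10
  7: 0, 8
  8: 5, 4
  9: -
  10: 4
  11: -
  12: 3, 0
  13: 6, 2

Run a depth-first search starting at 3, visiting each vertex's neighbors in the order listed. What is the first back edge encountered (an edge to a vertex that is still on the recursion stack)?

12→3

DFS from 3 (visiting each vertex's neighbors in the order listed); mark gray on enter, black on exit:
3 gray
  12 gray
    12→3: 3 is gray → back edge
First back edge: 12 → 3.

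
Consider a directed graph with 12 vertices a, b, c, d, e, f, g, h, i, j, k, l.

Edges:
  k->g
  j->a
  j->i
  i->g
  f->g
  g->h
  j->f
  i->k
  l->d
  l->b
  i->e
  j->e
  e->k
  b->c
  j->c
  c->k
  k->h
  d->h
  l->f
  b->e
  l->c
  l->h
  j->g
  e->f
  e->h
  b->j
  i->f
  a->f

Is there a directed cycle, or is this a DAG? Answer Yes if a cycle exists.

DFS with white/gray/black marking, starting from d:
d gray
  h gray
  h black
d black
a gray
  f gray
    g gray
      g→h: h black — skip
    g black
  f black
a black
b gray
  j gray
    c gray
      k gray
        k→h: h black — skip
        k→g: g black — skip
      k black
    c black
    j→g: g black — skip
    j→a: a black — skip
    e gray
      e→f: f black — skip
      e→k: k black — skip
      e→h: h black — skip
    e black
    i gray
      i→e: e black — skip
      i→f: f black — skip
      i→k: k black — skip
      i→g: g black — skip
    i black
    j→f: f black — skip
  j black
  b→e: e black — skip
  b→c: c black — skip
b black
l gray
  l→c: c black — skip
  l→h: h black — skip
  l→f: f black — skip
  l→b: b black — skip
  l→d: d black — skip
l black
Every edge goes to a white or black vertex — no back edge, so the graph is acyclic.

No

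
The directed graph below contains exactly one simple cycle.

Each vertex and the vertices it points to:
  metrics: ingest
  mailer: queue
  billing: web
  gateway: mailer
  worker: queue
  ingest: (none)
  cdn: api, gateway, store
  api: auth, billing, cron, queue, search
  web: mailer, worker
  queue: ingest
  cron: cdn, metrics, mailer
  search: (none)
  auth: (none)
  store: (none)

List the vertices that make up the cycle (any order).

DFS with gray/black marking from api:
api gray
  auth gray
  auth black
  billing gray
    web gray
      mailer gray
        queue gray
          ingest gray
          ingest black
        queue black
      mailer black
      worker gray
        worker→queue: queue black — skip
      worker black
    web black
  billing black
  cron gray
    cdn gray
      cdn→api: api is gray → back edge
Back edge closes the cycle api → cron → cdn → api; its vertices are {api, cdn, cron}.

api, cdn, cron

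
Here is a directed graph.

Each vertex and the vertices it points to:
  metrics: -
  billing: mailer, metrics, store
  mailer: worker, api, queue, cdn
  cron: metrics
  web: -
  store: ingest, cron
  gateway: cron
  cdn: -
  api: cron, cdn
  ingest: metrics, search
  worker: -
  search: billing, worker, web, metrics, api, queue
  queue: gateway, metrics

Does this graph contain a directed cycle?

DFS with white/gray/black marking, starting from store:
store gray
  ingest gray
    metrics gray
    metrics black
    search gray
      billing gray
        mailer gray
          worker gray
          worker black
          api gray
            cron gray
              cron→metrics: metrics black — skip
            cron black
            cdn gray
            cdn black
          api black
          queue gray
            gateway gray
              gateway→cron: cron black — skip
            gateway black
            queue→metrics: metrics black — skip
          queue black
          mailer→cdn: cdn black — skip
        mailer black
        billing→metrics: metrics black — skip
        billing→store: store is gray → back edge
Back edge found, so a cycle exists: store → ingest → search → billing → store.

Yes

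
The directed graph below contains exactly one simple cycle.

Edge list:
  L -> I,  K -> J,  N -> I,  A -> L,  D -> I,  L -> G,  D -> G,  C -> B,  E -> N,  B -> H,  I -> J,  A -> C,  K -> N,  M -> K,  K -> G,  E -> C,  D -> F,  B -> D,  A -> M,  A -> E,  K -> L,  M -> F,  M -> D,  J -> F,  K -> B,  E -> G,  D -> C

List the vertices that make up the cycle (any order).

B, C, D

DFS with gray/black marking from C:
C gray
  B gray
    H gray
    H black
    D gray
      F gray
      F black
      D→C: C is gray → back edge
Back edge closes the cycle C → B → D → C; its vertices are {B, C, D}.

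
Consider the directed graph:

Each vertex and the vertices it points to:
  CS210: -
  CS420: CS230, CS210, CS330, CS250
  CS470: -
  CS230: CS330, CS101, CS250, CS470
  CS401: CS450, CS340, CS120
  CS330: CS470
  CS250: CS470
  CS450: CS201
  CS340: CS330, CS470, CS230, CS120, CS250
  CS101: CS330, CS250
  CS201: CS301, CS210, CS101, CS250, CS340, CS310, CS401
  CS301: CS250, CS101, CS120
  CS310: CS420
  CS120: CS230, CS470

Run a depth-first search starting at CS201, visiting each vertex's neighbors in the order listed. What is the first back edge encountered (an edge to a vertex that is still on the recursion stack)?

CS450→CS201

DFS from CS201 (visiting each vertex's neighbors in the order listed); mark gray on enter, black on exit:
CS201 gray
  CS301 gray
    CS250 gray
      CS470 gray
      CS470 black
    CS250 black
    CS101 gray
      CS330 gray
        CS330→CS470: CS470 black — skip
      CS330 black
      CS101→CS250: CS250 black — skip
    CS101 black
    CS120 gray
      CS230 gray
        CS230→CS330: CS330 black — skip
        CS230→CS101: CS101 black — skip
        CS230→CS250: CS250 black — skip
        CS230→CS470: CS470 black — skip
      CS230 black
      CS120→CS470: CS470 black — skip
    CS120 black
  CS301 black
  CS210 gray
  CS210 black
  CS201→CS101: CS101 black — skip
  CS201→CS250: CS250 black — skip
  CS340 gray
    CS340→CS330: CS330 black — skip
    CS340→CS470: CS470 black — skip
    CS340→CS230: CS230 black — skip
    CS340→CS120: CS120 black — skip
    CS340→CS250: CS250 black — skip
  CS340 black
  CS310 gray
    CS420 gray
      CS420→CS230: CS230 black — skip
      CS420→CS210: CS210 black — skip
      CS420→CS330: CS330 black — skip
      CS420→CS250: CS250 black — skip
    CS420 black
  CS310 black
  CS401 gray
    CS450 gray
      CS450→CS201: CS201 is gray → back edge
First back edge: CS450 → CS201.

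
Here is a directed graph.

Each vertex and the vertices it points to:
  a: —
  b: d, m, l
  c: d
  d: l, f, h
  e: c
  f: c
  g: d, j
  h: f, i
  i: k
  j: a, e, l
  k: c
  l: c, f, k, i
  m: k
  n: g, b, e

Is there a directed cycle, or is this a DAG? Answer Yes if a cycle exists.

DFS with white/gray/black marking, starting from c:
c gray
  d gray
    l gray
      l→c: c is gray → back edge
Back edge found, so a cycle exists: c → d → l → c.

Yes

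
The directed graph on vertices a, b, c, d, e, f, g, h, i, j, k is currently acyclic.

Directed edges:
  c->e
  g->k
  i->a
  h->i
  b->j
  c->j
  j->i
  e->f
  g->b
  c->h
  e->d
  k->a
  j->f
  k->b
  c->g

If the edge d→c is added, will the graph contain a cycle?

Adding d→c creates a cycle iff c can already reach d.
Path from c: c → e → d.
So c → … → d → c is a cycle.

Yes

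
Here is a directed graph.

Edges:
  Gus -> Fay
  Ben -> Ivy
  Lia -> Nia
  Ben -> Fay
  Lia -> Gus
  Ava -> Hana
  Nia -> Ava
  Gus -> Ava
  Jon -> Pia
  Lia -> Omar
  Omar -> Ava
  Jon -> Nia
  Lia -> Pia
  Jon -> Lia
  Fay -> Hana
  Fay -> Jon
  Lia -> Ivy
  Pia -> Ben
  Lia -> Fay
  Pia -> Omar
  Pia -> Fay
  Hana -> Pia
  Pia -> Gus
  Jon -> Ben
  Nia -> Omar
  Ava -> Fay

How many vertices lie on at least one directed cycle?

10

A vertex is on a directed cycle iff it belongs to a strongly connected component of size ≥ 2 (or has a self-loop).
The vertices on cycles are {Ava, Ben, Fay, Gus, Jon, Lia, Nia, Pia, Hana, Omar} — 10 in total.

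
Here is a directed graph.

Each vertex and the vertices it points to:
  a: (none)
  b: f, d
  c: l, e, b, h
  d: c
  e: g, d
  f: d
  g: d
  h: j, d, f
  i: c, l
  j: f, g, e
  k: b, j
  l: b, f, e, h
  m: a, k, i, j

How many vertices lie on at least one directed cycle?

9

A vertex is on a directed cycle iff it belongs to a strongly connected component of size ≥ 2 (or has a self-loop).
The vertices on cycles are {b, c, d, e, f, g, h, j, l} — 9 in total.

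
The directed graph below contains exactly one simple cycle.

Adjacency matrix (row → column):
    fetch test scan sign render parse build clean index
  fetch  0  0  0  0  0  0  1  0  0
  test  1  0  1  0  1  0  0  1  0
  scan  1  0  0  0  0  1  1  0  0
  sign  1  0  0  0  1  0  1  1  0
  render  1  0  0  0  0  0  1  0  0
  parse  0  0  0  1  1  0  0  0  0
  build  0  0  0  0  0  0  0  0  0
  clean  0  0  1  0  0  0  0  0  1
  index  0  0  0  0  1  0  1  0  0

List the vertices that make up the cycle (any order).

DFS with gray/black marking from clean:
clean gray
  index gray
    render gray
      fetch gray
        build gray
        build black
      fetch black
      render→build: build black — skip
    render black
    index→build: build black — skip
  index black
  scan gray
    scan→fetch: fetch black — skip
    parse gray
      sign gray
        sign→build: build black — skip
        sign→fetch: fetch black — skip
        sign→clean: clean is gray → back edge
Back edge closes the cycle clean → scan → parse → sign → clean; its vertices are {scan, sign, clean, parse}.

scan, sign, clean, parse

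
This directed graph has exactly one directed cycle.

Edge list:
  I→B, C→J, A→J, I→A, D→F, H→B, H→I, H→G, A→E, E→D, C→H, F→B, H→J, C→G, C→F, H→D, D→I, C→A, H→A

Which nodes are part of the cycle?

DFS with gray/black marking from D:
D gray
  F gray
    B gray
    B black
  F black
  I gray
    A gray
      E gray
        E→D: D is gray → back edge
Back edge closes the cycle D → I → A → E → D; its vertices are {A, D, E, I}.

A, D, E, I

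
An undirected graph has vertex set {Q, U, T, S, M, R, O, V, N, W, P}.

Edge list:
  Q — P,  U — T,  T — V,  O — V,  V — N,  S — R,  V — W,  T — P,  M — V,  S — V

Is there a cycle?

No

DFS, tracking each vertex's parent; an edge to a visited non-parent vertex closes a cycle.
Start from P:
visit P (parent –)
  visit T (parent P)
    T–P: parent, skip
    visit V (parent T)
      V–T: parent, skip
      visit S (parent V)
        S–V: parent, skip
        visit R (parent S)
          R–S: parent, skip
      visit O (parent V)
        O–V: parent, skip
      visit N (parent V)
        N–V: parent, skip
      visit M (parent V)
        M–V: parent, skip
      visit W (parent V)
        W–V: parent, skip
    visit U (parent T)
      U–T: parent, skip
  visit Q (parent P)
    Q–P: parent, skip
No non-parent visited neighbor found — the graph is a forest.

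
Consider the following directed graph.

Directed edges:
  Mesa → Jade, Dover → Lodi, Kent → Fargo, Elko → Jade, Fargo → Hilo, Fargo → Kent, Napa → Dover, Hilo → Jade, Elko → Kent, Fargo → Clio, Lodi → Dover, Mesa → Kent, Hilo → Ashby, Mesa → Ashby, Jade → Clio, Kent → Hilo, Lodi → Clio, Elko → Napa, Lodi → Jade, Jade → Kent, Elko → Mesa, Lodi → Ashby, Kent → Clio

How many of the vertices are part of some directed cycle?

6

A vertex is on a directed cycle iff it belongs to a strongly connected component of size ≥ 2 (or has a self-loop).
The vertices on cycles are {Hilo, Jade, Kent, Lodi, Dover, Fargo} — 6 in total.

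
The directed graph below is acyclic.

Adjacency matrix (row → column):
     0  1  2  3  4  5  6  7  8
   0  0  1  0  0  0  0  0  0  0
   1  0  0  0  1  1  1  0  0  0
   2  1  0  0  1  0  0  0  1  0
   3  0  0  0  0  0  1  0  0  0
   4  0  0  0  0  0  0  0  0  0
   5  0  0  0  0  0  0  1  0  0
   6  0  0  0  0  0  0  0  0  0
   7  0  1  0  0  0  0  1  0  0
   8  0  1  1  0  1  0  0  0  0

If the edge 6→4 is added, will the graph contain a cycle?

No

Adding 6→4 creates a cycle iff 4 can already reach 6.
Explore from 4: no path reaches 6. The graph stays acyclic.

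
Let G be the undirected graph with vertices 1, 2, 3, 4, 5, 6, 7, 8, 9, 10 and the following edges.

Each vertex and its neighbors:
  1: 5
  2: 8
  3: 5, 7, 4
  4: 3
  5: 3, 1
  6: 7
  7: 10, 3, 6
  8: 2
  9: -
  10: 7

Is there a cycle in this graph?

DFS, tracking each vertex's parent; an edge to a visited non-parent vertex closes a cycle.
Start from 9:
visit 9 (parent –)
visit 1 (parent –)
  visit 5 (parent 1)
    visit 3 (parent 5)
      3–5: parent, skip
      visit 7 (parent 3)
        visit 10 (parent 7)
          10–7: parent, skip
        7–3: parent, skip
        visit 6 (parent 7)
          6–7: parent, skip
      visit 4 (parent 3)
        4–3: parent, skip
    5–1: parent, skip
visit 2 (parent –)
  visit 8 (parent 2)
    8–2: parent, skip
No non-parent visited neighbor found — the graph is a forest.

No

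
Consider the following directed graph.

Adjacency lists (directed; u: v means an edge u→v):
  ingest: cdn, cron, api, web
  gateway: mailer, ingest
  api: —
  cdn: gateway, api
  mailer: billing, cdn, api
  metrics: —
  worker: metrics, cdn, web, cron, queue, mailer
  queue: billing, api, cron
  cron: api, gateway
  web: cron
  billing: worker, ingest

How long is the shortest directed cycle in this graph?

3

For each vertex v, BFS finds the shortest path from v back to v.
The shortest such closed walk is billing → worker → mailer → billing, length 3.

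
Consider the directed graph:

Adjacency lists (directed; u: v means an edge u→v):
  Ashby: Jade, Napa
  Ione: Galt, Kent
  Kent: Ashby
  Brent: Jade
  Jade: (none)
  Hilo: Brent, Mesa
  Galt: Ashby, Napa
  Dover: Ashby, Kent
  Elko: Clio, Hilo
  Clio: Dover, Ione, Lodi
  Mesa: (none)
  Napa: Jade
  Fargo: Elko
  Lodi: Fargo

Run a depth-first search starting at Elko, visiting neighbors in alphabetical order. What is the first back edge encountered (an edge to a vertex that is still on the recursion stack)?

Fargo→Elko

DFS from Elko (visiting neighbors in alphabetical order); mark gray on enter, black on exit:
Elko gray
  Clio gray
    Dover gray
      Ashby gray
        Jade gray
        Jade black
        Napa gray
          Napa→Jade: Jade black — skip
        Napa black
      Ashby black
      Kent gray
        Kent→Ashby: Ashby black — skip
      Kent black
    Dover black
    Ione gray
      Galt gray
        Galt→Ashby: Ashby black — skip
        Galt→Napa: Napa black — skip
      Galt black
      Ione→Kent: Kent black — skip
    Ione black
    Lodi gray
      Fargo gray
        Fargo→Elko: Elko is gray → back edge
First back edge: Fargo → Elko.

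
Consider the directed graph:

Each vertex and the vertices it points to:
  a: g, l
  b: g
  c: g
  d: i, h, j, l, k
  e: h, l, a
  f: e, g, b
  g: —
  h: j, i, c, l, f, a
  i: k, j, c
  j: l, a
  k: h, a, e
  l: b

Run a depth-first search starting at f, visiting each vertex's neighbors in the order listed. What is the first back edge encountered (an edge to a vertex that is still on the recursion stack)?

k→h

DFS from f (visiting each vertex's neighbors in the order listed); mark gray on enter, black on exit:
f gray
  e gray
    h gray
      j gray
        l gray
          b gray
            g gray
            g black
          b black
        l black
        a gray
          a→g: g black — skip
          a→l: l black — skip
        a black
      j black
      i gray
        k gray
          k→h: h is gray → back edge
First back edge: k → h.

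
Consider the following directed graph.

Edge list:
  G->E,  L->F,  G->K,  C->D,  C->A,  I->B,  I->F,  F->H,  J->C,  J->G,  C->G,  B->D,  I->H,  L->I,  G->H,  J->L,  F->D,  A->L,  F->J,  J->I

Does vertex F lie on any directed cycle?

Yes

F is on a cycle iff F can reach itself via ≥1 edge.
F → J → I → F — yes.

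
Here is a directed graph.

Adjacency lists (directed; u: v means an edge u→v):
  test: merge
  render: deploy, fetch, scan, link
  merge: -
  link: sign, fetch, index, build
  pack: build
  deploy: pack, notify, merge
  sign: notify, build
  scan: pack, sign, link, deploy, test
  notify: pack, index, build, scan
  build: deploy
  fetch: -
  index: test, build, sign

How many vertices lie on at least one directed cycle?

A vertex is on a directed cycle iff it belongs to a strongly connected component of size ≥ 2 (or has a self-loop).
The vertices on cycles are {link, pack, scan, sign, build, index, deploy, notify} — 8 in total.

8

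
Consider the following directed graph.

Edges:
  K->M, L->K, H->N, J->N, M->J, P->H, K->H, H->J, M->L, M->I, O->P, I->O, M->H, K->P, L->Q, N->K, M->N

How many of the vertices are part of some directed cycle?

9

A vertex is on a directed cycle iff it belongs to a strongly connected component of size ≥ 2 (or has a self-loop).
The vertices on cycles are {H, I, J, K, L, M, N, O, P} — 9 in total.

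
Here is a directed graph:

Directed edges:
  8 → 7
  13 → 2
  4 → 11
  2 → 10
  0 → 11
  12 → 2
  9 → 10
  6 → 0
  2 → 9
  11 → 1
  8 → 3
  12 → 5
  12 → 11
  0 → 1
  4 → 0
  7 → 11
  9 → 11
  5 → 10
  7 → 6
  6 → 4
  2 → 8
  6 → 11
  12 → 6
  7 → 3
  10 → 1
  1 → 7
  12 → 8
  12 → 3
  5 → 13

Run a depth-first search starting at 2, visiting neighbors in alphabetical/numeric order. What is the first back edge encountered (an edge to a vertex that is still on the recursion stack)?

DFS from 2 (visiting neighbors in alphabetical/numeric order); mark gray on enter, black on exit:
2 gray
  8 gray
    3 gray
    3 black
    7 gray
      7→3: 3 black — skip
      6 gray
        0 gray
          1 gray
            1→7: 7 is gray → back edge
First back edge: 1 → 7.

1->7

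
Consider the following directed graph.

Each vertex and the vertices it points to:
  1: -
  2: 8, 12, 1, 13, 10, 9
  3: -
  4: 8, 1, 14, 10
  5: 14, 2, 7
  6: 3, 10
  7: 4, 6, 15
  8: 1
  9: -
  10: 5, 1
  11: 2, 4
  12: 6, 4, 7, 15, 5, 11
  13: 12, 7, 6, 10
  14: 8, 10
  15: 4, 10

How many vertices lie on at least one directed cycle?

11

A vertex is on a directed cycle iff it belongs to a strongly connected component of size ≥ 2 (or has a self-loop).
The vertices on cycles are {2, 4, 5, 6, 7, 10, 11, 12, 13, 14, 15} — 11 in total.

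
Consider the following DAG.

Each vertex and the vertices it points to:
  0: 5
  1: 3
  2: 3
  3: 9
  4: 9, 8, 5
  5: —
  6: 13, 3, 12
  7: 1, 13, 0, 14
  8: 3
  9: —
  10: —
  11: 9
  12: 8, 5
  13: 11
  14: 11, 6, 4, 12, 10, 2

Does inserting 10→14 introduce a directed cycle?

Yes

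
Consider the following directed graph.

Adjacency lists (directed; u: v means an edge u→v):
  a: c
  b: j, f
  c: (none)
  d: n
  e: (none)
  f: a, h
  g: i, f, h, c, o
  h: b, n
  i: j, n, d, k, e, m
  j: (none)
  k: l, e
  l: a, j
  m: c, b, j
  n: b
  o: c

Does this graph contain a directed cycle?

Yes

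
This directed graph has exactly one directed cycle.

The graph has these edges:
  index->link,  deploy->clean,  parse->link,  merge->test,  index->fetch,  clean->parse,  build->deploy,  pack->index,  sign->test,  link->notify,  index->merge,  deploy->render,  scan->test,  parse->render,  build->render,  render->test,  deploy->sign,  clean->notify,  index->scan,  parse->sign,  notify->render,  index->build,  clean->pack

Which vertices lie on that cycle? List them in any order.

DFS with gray/black marking from pack:
pack gray
  index gray
    fetch gray
    fetch black
    build gray
      deploy gray
        sign gray
          test gray
          test black
        sign black
        render gray
          render→test: test black — skip
        render black
        clean gray
          clean→pack: pack is gray → back edge
Back edge closes the cycle pack → index → build → deploy → clean → pack; its vertices are {pack, build, clean, index, deploy}.

pack, build, clean, index, deploy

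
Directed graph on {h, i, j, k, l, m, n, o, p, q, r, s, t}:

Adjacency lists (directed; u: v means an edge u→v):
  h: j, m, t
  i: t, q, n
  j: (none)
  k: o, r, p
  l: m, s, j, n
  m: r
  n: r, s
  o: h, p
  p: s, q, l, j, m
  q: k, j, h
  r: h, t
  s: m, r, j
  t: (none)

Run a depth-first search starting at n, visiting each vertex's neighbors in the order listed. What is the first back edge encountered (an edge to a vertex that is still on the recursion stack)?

DFS from n (visiting each vertex's neighbors in the order listed); mark gray on enter, black on exit:
n gray
  r gray
    h gray
      j gray
      j black
      m gray
        m→r: r is gray → back edge
First back edge: m → r.

m→r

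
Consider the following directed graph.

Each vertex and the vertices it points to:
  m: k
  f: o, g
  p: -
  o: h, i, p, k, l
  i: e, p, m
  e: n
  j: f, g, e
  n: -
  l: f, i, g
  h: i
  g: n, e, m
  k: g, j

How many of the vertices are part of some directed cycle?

9

A vertex is on a directed cycle iff it belongs to a strongly connected component of size ≥ 2 (or has a self-loop).
The vertices on cycles are {f, g, h, i, j, k, l, m, o} — 9 in total.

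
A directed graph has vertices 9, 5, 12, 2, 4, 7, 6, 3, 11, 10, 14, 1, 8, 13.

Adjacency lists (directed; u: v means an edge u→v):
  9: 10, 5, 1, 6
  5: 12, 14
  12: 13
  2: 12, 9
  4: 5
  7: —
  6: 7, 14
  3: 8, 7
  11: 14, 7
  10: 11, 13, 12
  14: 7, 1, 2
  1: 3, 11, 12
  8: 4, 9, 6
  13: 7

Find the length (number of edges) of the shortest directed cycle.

For each vertex v, BFS finds the shortest path from v back to v.
The shortest such closed walk is 1 → 11 → 14 → 1, length 3.

3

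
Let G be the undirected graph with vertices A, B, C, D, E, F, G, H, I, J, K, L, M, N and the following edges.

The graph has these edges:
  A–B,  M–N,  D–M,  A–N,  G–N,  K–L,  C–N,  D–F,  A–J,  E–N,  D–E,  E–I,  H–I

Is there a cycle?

DFS, tracking each vertex's parent; an edge to a visited non-parent vertex closes a cycle.
Start from B:
visit B (parent –)
  visit A (parent B)
    visit J (parent A)
      J–A: parent, skip
    visit N (parent A)
      visit C (parent N)
        C–N: parent, skip
      visit M (parent N)
        visit D (parent M)
          visit F (parent D)
            F–D: parent, skip
          visit E (parent D)
            visit I (parent E)
              I–E: parent, skip
              visit H (parent I)
                H–I: parent, skip
            E–N: N visited and ≠ parent → cycle
Cycle: N – M – D – E – N.

Yes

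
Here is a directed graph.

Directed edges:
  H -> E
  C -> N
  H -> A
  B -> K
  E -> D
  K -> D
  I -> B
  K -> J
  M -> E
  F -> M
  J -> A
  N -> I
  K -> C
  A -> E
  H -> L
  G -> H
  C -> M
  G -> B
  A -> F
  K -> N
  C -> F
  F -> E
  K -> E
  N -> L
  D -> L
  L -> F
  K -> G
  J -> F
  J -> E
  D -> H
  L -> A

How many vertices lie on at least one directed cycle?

A vertex is on a directed cycle iff it belongs to a strongly connected component of size ≥ 2 (or has a self-loop).
The vertices on cycles are {A, B, C, D, E, F, G, H, I, K, L, M, N} — 13 in total.

13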